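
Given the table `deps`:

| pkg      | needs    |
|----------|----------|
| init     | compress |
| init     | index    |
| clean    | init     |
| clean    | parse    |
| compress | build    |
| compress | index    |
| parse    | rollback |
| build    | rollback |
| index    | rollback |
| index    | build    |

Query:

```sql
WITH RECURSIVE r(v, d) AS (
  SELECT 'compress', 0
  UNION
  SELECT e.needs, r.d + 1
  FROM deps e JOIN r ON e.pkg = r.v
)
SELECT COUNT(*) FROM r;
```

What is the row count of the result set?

6

Base: (compress, d=0).
Iteration 1: edges from {compress} -> (build, d=1), (index, d=1).
Iteration 2: edges from {build,index} -> (build, d=2), (rollback, d=2). [UNION drops 1 duplicate row(s)]
Iteration 3: edges from {build,rollback} -> (rollback, d=3).
Iteration 4: no outgoing edges from {rollback}; recursion stops.
Total rows emitted: 6.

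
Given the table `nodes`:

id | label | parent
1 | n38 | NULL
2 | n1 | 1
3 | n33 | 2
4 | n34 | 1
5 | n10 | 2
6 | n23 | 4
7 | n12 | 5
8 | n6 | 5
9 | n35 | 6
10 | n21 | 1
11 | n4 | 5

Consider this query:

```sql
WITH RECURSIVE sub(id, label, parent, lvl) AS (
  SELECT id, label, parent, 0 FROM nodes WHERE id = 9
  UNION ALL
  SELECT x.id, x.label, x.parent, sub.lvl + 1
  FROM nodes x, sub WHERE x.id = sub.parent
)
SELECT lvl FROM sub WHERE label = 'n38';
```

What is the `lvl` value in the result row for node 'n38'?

3

Base: id=9 (n35), parent=6, lvl 0.
Iteration 1: join on id=6 -> n23 (id 6, parent=4, lvl 1).
Iteration 2: join on id=4 -> n34 (id 4, parent=1, lvl 2).
Iteration 3: join on id=1 -> n38 (id 1, parent=NULL, lvl 3).
Iteration 4: parent is NULL; no match; recursion stops.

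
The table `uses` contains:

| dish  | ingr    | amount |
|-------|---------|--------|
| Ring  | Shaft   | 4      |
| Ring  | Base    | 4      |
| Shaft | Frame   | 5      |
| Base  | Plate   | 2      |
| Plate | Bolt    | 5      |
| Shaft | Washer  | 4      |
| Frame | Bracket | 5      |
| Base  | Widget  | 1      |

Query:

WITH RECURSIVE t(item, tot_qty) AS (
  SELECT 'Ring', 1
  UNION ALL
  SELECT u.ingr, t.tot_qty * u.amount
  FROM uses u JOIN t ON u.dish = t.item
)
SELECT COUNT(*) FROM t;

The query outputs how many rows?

9

Base: (Ring, tot_qty=1).
Iteration 1: components of {Ring} -> Base = 1*4 = 4, Shaft = 1*4 = 4.
Iteration 2: components of {Base,Shaft} -> Frame = 4*5 = 20, Plate = 4*2 = 8, Washer = 4*4 = 16, Widget = 4*1 = 4.
Iteration 3: components of {Frame,Plate,Washer,Widget} -> Bolt = 8*5 = 40, Bracket = 20*5 = 100.
Iteration 4: no further components; recursion stops.
Total rows emitted: 9.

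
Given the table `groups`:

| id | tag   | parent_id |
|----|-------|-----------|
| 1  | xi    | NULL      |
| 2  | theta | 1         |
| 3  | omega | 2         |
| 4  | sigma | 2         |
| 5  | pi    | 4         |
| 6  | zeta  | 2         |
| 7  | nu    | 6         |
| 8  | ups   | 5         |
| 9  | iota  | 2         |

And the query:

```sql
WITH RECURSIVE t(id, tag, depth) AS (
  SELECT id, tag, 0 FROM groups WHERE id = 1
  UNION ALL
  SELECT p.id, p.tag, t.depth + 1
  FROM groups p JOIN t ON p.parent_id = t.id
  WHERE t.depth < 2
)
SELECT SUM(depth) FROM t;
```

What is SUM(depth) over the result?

9

Base: id=1 (xi) at depth 0.
Iteration 1: rows with parent_id in {1} -> theta (id 2, depth 1).
Iteration 2: rows with parent_id in {2} -> omega (id 3, depth 2), sigma (id 4, depth 2), zeta (id 6, depth 2), iota (id 9, depth 2).
Iteration 3: depth < 2 fails for all current rows; recursion stops.
SUM(depth) = 0 + 1 + 2 + 2 + 2 + 2 = 9.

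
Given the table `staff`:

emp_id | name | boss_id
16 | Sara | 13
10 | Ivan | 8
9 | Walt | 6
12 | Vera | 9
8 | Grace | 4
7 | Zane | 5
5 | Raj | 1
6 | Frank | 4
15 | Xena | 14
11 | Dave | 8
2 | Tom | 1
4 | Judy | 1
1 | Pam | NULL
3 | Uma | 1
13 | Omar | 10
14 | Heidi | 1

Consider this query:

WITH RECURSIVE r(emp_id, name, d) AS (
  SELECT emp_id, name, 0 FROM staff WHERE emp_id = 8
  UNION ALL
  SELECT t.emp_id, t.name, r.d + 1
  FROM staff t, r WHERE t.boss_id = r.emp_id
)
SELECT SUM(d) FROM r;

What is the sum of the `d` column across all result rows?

Base: emp_id=8 (Grace) at d 0.
Iteration 1: rows with boss_id in {8} -> Ivan (id 10, d 1), Dave (id 11, d 1).
Iteration 2: rows with boss_id in {10,11} -> Omar (id 13, d 2).
Iteration 3: rows with boss_id in {13} -> Sara (id 16, d 3).
Iteration 4: no rows with boss_id in {16}; recursion stops.
SUM(d) = 0 + 1 + 1 + 2 + 3 = 7.

7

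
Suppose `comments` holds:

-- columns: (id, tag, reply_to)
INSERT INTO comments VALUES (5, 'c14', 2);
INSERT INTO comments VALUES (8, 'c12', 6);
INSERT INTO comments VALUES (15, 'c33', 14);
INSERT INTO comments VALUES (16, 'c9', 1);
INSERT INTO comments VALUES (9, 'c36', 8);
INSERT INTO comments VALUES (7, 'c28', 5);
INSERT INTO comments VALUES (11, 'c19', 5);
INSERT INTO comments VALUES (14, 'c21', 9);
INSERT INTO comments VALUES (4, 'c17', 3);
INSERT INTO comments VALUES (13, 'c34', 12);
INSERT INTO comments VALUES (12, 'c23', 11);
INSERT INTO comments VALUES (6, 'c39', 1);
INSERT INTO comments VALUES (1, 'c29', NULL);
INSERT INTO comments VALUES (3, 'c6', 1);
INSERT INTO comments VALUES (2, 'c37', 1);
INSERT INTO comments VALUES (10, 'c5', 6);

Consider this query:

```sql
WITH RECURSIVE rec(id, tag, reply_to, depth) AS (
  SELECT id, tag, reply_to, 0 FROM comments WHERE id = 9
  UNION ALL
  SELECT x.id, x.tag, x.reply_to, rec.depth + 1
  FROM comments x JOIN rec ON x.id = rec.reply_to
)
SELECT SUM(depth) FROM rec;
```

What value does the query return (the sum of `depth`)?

6

Base: id=9 (c36), reply_to=8, depth 0.
Iteration 1: join on id=8 -> c12 (id 8, reply_to=6, depth 1).
Iteration 2: join on id=6 -> c39 (id 6, reply_to=1, depth 2).
Iteration 3: join on id=1 -> c29 (id 1, reply_to=NULL, depth 3).
Iteration 4: reply_to is NULL; no match; recursion stops.
SUM(depth) = 0 + 1 + 2 + 3 = 6.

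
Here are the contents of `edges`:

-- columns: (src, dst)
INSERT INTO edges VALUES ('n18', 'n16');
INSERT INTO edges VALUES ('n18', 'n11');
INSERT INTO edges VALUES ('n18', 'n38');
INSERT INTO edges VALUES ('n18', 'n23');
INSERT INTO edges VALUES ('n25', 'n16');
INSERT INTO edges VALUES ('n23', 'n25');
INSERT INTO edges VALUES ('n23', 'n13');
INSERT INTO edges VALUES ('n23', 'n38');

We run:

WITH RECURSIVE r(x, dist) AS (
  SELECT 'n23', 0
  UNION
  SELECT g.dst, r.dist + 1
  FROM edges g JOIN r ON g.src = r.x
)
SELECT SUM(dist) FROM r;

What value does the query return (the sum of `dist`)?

Base: (n23, dist=0).
Iteration 1: edges from {n23} -> (n13, dist=1), (n25, dist=1), (n38, dist=1).
Iteration 2: edges from {n13,n25,n38} -> (n16, dist=2).
Iteration 3: no outgoing edges from {n16}; recursion stops.
SUM(dist) = 0 + 1 + 1 + 1 + 2 = 5.

5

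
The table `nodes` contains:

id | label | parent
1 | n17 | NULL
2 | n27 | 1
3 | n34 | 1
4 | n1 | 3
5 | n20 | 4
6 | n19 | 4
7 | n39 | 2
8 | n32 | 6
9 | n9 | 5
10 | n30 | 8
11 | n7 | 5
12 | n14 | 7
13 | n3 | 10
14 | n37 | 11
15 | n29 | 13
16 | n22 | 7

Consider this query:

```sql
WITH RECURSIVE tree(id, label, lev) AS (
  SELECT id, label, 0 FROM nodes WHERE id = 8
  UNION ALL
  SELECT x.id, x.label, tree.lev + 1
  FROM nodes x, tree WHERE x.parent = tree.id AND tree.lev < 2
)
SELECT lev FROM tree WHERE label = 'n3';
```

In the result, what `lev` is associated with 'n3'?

2

Base: id=8 (n32) at lev 0.
Iteration 1: rows with parent in {8} -> n30 (id 10, lev 1).
Iteration 2: rows with parent in {10} -> n3 (id 13, lev 2).
Iteration 3: lev < 2 fails for all current rows; recursion stops.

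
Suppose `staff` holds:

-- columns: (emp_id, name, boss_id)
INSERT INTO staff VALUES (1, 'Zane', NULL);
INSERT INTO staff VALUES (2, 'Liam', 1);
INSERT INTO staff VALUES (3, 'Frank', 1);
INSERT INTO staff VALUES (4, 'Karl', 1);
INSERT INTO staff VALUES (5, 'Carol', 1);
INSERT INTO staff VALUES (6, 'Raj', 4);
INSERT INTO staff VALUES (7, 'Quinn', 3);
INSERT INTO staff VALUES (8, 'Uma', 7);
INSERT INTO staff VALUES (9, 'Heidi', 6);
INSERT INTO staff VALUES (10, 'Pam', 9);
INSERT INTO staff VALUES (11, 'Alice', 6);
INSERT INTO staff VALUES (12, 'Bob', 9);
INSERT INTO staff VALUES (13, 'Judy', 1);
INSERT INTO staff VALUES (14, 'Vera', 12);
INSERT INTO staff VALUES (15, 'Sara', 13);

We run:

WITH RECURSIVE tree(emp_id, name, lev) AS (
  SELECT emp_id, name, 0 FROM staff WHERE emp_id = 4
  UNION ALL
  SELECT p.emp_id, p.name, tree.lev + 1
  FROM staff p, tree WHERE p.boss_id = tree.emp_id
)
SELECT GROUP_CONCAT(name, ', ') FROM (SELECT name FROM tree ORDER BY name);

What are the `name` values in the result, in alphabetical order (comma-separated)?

Base: emp_id=4 (Karl) at lev 0.
Iteration 1: rows with boss_id in {4} -> Raj (id 6, lev 1).
Iteration 2: rows with boss_id in {6} -> Heidi (id 9, lev 2), Alice (id 11, lev 2).
Iteration 3: rows with boss_id in {9,11} -> Pam (id 10, lev 3), Bob (id 12, lev 3).
Iteration 4: rows with boss_id in {10,12} -> Vera (id 14, lev 4).
Iteration 5: no rows with boss_id in {14}; recursion stops.

Alice, Bob, Heidi, Karl, Pam, Raj, Vera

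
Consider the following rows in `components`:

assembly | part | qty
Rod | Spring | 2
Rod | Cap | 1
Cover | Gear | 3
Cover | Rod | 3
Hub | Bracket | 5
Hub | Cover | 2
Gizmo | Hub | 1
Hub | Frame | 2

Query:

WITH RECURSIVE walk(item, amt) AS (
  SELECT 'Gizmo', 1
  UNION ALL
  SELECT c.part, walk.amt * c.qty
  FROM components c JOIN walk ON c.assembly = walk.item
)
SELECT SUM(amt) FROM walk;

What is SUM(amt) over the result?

Base: (Gizmo, amt=1).
Iteration 1: components of {Gizmo} -> Hub = 1*1 = 1.
Iteration 2: components of {Hub} -> Bracket = 1*5 = 5, Cover = 1*2 = 2, Frame = 1*2 = 2.
Iteration 3: components of {Bracket,Cover,Frame} -> Gear = 2*3 = 6, Rod = 2*3 = 6.
Iteration 4: components of {Gear,Rod} -> Cap = 6*1 = 6, Spring = 6*2 = 12.
Iteration 5: no further components; recursion stops.
SUM(amt) = 1 + 1 + 5 + 2 + 2 + 6 + 6 + 6 + 12 = 41.

41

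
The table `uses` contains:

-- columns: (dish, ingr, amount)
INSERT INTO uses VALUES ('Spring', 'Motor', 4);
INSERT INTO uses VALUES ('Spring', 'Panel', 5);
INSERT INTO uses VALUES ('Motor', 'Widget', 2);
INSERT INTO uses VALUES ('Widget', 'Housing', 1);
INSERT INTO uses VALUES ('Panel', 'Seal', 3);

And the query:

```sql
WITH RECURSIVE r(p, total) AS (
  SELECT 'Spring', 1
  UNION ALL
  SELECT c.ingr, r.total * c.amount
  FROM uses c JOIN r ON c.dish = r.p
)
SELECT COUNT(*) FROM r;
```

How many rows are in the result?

Base: (Spring, total=1).
Iteration 1: components of {Spring} -> Motor = 1*4 = 4, Panel = 1*5 = 5.
Iteration 2: components of {Motor,Panel} -> Seal = 5*3 = 15, Widget = 4*2 = 8.
Iteration 3: components of {Seal,Widget} -> Housing = 8*1 = 8.
Iteration 4: no further components; recursion stops.
Total rows emitted: 6.

6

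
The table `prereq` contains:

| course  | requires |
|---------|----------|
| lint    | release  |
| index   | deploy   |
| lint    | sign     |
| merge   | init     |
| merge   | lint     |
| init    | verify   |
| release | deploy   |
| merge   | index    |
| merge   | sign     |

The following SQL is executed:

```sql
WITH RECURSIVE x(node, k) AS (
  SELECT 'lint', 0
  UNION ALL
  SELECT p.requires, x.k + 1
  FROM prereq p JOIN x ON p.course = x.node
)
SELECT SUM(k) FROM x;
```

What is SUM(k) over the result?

4

Base: (lint, k=0).
Iteration 1: edges from {lint} -> (release, k=1), (sign, k=1).
Iteration 2: edges from {release,sign} -> (deploy, k=2).
Iteration 3: no outgoing edges from {deploy}; recursion stops.
SUM(k) = 0 + 1 + 1 + 2 = 4.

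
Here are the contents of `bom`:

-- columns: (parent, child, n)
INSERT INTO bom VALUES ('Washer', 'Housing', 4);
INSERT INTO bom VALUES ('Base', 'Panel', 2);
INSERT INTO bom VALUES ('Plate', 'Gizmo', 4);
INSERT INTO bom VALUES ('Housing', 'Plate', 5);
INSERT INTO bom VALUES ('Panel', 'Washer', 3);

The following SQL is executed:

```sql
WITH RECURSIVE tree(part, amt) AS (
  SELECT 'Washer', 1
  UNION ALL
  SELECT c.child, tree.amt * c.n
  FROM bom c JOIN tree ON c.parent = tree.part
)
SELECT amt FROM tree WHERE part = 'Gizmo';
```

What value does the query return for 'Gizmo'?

Base: (Washer, amt=1).
Iteration 1: components of {Washer} -> Housing = 1*4 = 4.
Iteration 2: components of {Housing} -> Plate = 4*5 = 20.
Iteration 3: components of {Plate} -> Gizmo = 20*4 = 80.
Iteration 4: no further components; recursion stops.

80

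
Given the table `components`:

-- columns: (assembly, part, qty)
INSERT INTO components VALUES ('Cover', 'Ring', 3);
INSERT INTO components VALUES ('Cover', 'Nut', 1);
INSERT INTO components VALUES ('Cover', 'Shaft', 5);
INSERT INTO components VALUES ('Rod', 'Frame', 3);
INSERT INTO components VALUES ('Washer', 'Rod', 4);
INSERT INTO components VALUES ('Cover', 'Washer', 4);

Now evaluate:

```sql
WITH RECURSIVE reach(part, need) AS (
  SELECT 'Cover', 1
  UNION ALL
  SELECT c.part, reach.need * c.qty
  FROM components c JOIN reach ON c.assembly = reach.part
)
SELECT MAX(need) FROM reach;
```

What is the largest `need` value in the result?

48

Base: (Cover, need=1).
Iteration 1: components of {Cover} -> Nut = 1*1 = 1, Ring = 1*3 = 3, Shaft = 1*5 = 5, Washer = 1*4 = 4.
Iteration 2: components of {Nut,Ring,Shaft,Washer} -> Rod = 4*4 = 16.
Iteration 3: components of {Rod} -> Frame = 16*3 = 48.
Iteration 4: no further components; recursion stops.
need values: 1, 1, 5, 3, 4, 16, 48; the maximum is 48.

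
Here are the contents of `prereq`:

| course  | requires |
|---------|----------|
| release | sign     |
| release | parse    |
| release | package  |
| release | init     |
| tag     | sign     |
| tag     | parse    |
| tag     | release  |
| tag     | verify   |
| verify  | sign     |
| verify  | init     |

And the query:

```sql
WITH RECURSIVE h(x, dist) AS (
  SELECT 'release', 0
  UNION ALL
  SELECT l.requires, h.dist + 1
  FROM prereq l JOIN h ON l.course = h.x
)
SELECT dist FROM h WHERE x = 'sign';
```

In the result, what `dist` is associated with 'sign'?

Base: (release, dist=0).
Iteration 1: edges from {release} -> (init, dist=1), (package, dist=1), (parse, dist=1), (sign, dist=1).
Iteration 2: no outgoing edges from {init,package,parse,sign}; recursion stops.

1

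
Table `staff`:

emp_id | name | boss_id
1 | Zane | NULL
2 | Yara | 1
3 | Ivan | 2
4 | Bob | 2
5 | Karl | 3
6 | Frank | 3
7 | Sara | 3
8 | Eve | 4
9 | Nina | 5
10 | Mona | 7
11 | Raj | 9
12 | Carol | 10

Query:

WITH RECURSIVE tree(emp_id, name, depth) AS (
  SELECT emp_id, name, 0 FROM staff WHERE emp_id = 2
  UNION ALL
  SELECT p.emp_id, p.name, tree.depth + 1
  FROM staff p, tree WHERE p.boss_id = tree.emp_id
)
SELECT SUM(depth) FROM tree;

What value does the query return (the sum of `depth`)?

24

Base: emp_id=2 (Yara) at depth 0.
Iteration 1: rows with boss_id in {2} -> Ivan (id 3, depth 1), Bob (id 4, depth 1).
Iteration 2: rows with boss_id in {3,4} -> Karl (id 5, depth 2), Frank (id 6, depth 2), Sara (id 7, depth 2), Eve (id 8, depth 2).
Iteration 3: rows with boss_id in {5,6,7,8} -> Nina (id 9, depth 3), Mona (id 10, depth 3).
Iteration 4: rows with boss_id in {9,10} -> Raj (id 11, depth 4), Carol (id 12, depth 4).
Iteration 5: no rows with boss_id in {11,12}; recursion stops.
SUM(depth) = 0 + 1 + 1 + 2 + 2 + 2 + 2 + 3 + 3 + 4 + 4 = 24.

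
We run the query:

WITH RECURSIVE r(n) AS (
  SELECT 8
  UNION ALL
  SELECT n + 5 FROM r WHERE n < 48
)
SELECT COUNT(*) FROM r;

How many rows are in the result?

Base: n=8.
Iteration 1: 8 < 48 holds -> n = 8 + 5 = 13.
Iteration 2: 13 < 48 holds -> n = 13 + 5 = 18.
Iteration 3: 18 < 48 holds -> n = 18 + 5 = 23.
Iteration 4: 23 < 48 holds -> n = 23 + 5 = 28.
Iteration 5: 28 < 48 holds -> n = 28 + 5 = 33.
Iteration 6: 33 < 48 holds -> n = 33 + 5 = 38.
Iteration 7: 38 < 48 holds -> n = 38 + 5 = 43.
Iteration 8: 43 < 48 holds -> n = 43 + 5 = 48.
Iteration 9: 48 < 48 fails; recursion stops.
Total rows emitted: 9.

9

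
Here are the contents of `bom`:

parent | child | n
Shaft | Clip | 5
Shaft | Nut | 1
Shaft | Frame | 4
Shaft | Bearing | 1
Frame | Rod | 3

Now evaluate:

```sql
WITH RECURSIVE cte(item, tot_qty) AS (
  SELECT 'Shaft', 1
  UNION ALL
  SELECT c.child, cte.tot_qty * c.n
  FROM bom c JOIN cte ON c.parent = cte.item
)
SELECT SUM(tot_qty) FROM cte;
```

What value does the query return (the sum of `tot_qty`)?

24

Base: (Shaft, tot_qty=1).
Iteration 1: components of {Shaft} -> Bearing = 1*1 = 1, Clip = 1*5 = 5, Frame = 1*4 = 4, Nut = 1*1 = 1.
Iteration 2: components of {Bearing,Clip,Frame,Nut} -> Rod = 4*3 = 12.
Iteration 3: no further components; recursion stops.
SUM(tot_qty) = 1 + 5 + 1 + 4 + 1 + 12 = 24.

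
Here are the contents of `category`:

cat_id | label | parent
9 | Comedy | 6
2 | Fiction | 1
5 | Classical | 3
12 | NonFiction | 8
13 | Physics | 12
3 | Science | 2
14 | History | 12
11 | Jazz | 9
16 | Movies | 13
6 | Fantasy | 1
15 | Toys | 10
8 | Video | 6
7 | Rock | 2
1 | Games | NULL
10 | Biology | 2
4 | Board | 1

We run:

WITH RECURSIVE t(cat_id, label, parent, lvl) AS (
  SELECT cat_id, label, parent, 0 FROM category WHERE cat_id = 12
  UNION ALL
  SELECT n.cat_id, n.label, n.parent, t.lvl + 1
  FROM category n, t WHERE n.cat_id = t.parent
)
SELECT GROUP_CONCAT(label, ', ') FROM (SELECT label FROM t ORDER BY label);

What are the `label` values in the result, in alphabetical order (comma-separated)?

Base: cat_id=12 (NonFiction), parent=8, lvl 0.
Iteration 1: join on cat_id=8 -> Video (id 8, parent=6, lvl 1).
Iteration 2: join on cat_id=6 -> Fantasy (id 6, parent=1, lvl 2).
Iteration 3: join on cat_id=1 -> Games (id 1, parent=NULL, lvl 3).
Iteration 4: parent is NULL; no match; recursion stops.

Fantasy, Games, NonFiction, Video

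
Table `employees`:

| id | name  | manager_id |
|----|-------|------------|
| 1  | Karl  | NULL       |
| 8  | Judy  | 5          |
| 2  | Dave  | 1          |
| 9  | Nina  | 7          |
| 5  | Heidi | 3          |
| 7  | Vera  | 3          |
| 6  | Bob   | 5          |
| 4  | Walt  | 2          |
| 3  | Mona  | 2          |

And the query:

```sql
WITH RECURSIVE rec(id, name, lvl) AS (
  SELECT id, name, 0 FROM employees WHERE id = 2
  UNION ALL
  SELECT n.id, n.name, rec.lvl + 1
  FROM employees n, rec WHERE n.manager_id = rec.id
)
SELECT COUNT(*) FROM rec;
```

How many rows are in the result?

8

Base: id=2 (Dave) at lvl 0.
Iteration 1: rows with manager_id in {2} -> Mona (id 3, lvl 1), Walt (id 4, lvl 1).
Iteration 2: rows with manager_id in {3,4} -> Heidi (id 5, lvl 2), Vera (id 7, lvl 2).
Iteration 3: rows with manager_id in {5,7} -> Bob (id 6, lvl 3), Judy (id 8, lvl 3), Nina (id 9, lvl 3).
Iteration 4: no rows with manager_id in {6,8,9}; recursion stops.
Total rows emitted: 8.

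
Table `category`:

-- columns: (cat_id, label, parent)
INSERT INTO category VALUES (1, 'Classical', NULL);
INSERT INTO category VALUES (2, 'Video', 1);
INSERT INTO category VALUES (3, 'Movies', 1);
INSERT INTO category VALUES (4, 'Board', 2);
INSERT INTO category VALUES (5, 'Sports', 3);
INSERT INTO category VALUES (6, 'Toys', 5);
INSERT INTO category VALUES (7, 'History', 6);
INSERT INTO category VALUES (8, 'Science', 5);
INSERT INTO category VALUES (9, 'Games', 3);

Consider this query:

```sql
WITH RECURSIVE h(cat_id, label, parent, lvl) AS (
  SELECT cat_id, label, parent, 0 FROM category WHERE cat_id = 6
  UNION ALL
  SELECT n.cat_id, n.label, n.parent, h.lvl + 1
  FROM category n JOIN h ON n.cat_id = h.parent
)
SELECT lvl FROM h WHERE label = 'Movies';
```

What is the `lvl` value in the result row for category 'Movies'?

2

Base: cat_id=6 (Toys), parent=5, lvl 0.
Iteration 1: join on cat_id=5 -> Sports (id 5, parent=3, lvl 1).
Iteration 2: join on cat_id=3 -> Movies (id 3, parent=1, lvl 2).
Iteration 3: join on cat_id=1 -> Classical (id 1, parent=NULL, lvl 3).
Iteration 4: parent is NULL; no match; recursion stops.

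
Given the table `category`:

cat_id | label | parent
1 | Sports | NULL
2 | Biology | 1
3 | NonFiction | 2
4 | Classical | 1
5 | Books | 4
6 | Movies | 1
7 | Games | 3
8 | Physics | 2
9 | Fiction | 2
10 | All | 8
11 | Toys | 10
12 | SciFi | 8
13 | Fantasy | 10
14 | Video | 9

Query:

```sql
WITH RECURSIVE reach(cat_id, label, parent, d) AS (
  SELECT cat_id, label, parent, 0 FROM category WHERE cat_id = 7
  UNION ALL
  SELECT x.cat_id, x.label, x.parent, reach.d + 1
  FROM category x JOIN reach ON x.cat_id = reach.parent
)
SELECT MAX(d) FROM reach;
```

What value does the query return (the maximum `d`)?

3

Base: cat_id=7 (Games), parent=3, d 0.
Iteration 1: join on cat_id=3 -> NonFiction (id 3, parent=2, d 1).
Iteration 2: join on cat_id=2 -> Biology (id 2, parent=1, d 2).
Iteration 3: join on cat_id=1 -> Sports (id 1, parent=NULL, d 3).
Iteration 4: parent is NULL; no match; recursion stops.
d values: 0, 1, 2, 3; the maximum is 3.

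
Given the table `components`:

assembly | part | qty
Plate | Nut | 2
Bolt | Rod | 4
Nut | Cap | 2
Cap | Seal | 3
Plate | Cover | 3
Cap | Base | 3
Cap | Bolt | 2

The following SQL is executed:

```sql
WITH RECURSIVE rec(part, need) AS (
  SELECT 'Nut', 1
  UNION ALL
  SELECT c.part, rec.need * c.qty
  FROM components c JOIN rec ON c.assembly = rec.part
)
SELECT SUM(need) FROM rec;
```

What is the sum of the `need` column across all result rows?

35

Base: (Nut, need=1).
Iteration 1: components of {Nut} -> Cap = 1*2 = 2.
Iteration 2: components of {Cap} -> Base = 2*3 = 6, Bolt = 2*2 = 4, Seal = 2*3 = 6.
Iteration 3: components of {Base,Bolt,Seal} -> Rod = 4*4 = 16.
Iteration 4: no further components; recursion stops.
SUM(need) = 1 + 2 + 6 + 6 + 4 + 16 = 35.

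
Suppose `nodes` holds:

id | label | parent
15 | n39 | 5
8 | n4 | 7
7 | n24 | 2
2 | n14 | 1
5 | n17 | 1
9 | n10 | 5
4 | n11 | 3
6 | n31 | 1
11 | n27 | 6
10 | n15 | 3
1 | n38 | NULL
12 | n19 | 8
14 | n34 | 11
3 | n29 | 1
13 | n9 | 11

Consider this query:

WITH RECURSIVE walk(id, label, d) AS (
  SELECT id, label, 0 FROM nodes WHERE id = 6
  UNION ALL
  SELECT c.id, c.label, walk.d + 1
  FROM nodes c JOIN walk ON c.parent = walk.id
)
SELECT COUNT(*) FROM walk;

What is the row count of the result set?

Base: id=6 (n31) at d 0.
Iteration 1: rows with parent in {6} -> n27 (id 11, d 1).
Iteration 2: rows with parent in {11} -> n9 (id 13, d 2), n34 (id 14, d 2).
Iteration 3: no rows with parent in {13,14}; recursion stops.
Total rows emitted: 4.

4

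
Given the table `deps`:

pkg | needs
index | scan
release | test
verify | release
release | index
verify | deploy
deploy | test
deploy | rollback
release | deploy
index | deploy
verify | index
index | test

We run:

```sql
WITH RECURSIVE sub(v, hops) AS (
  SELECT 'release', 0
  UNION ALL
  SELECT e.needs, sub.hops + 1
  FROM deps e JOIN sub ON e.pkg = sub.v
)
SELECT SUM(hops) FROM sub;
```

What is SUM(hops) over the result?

Base: (release, hops=0).
Iteration 1: edges from {release} -> (deploy, hops=1), (index, hops=1), (test, hops=1).
Iteration 2: edges from {deploy,index,test} -> (deploy, hops=2), (rollback, hops=2), (scan, hops=2), (test, hops=2) x2. [UNION ALL keeps all 5 new rows, including repeats]
Iteration 3: edges from {deploy,rollback,scan,test} -> (rollback, hops=3), (test, hops=3).
Iteration 4: no outgoing edges from {rollback,test}; recursion stops.
SUM(hops) = 0 + 1 + 1 + 1 + 2 + 2 + 2 + 2 + 2 + 3 + 3 = 19.

19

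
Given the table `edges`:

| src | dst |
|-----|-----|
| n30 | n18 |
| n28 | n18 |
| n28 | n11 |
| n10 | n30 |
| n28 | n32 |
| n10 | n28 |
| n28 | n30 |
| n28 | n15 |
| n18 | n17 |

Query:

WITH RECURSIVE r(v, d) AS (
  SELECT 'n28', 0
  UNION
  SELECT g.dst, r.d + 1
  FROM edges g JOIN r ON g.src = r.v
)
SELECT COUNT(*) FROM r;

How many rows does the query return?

Base: (n28, d=0).
Iteration 1: edges from {n28} -> (n11, d=1), (n15, d=1), (n18, d=1), (n30, d=1), (n32, d=1).
Iteration 2: edges from {n11,n15,n18,n30,n32} -> (n17, d=2), (n18, d=2).
Iteration 3: edges from {n17,n18} -> (n17, d=3).
Iteration 4: no outgoing edges from {n17}; recursion stops.
Total rows emitted: 9.

9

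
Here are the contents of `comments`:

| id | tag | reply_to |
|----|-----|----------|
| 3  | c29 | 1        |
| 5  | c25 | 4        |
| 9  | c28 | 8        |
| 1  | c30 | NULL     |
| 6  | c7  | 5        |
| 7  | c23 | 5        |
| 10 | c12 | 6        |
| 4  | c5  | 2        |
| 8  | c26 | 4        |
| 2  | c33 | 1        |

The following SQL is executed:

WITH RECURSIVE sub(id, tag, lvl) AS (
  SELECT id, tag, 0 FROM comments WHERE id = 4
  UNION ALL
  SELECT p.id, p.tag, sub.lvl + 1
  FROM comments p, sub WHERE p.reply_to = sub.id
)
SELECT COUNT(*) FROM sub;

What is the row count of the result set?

7

Base: id=4 (c5) at lvl 0.
Iteration 1: rows with reply_to in {4} -> c25 (id 5, lvl 1), c26 (id 8, lvl 1).
Iteration 2: rows with reply_to in {5,8} -> c7 (id 6, lvl 2), c23 (id 7, lvl 2), c28 (id 9, lvl 2).
Iteration 3: rows with reply_to in {6,7,9} -> c12 (id 10, lvl 3).
Iteration 4: no rows with reply_to in {10}; recursion stops.
Total rows emitted: 7.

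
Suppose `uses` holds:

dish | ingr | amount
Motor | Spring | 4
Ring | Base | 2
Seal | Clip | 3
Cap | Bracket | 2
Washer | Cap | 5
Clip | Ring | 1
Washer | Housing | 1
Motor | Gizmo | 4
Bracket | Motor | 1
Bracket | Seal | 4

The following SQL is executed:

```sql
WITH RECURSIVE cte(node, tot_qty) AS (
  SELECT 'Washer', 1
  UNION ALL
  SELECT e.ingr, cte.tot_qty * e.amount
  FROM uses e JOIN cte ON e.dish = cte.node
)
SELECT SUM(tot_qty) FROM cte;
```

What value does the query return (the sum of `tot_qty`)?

Base: (Washer, tot_qty=1).
Iteration 1: components of {Washer} -> Cap = 1*5 = 5, Housing = 1*1 = 1.
Iteration 2: components of {Cap,Housing} -> Bracket = 5*2 = 10.
Iteration 3: components of {Bracket} -> Motor = 10*1 = 10, Seal = 10*4 = 40.
Iteration 4: components of {Motor,Seal} -> Clip = 40*3 = 120, Gizmo = 10*4 = 40, Spring = 10*4 = 40.
Iteration 5: components of {Clip,Gizmo,Spring} -> Ring = 120*1 = 120.
Iteration 6: components of {Ring} -> Base = 120*2 = 240.
Iteration 7: no further components; recursion stops.
SUM(tot_qty) = 1 + 1 + 5 + 10 + 10 + 40 + 40 + 40 + 120 + 120 + 240 = 627.

627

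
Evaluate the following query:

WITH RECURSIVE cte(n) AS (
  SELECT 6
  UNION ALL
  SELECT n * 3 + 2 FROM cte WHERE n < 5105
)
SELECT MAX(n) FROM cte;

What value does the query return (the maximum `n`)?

15308

Base: n=6.
Iteration 1: 6 < 5105 holds -> n = 6 * 3 + 2 = 20.
Iteration 2: 20 < 5105 holds -> n = 20 * 3 + 2 = 62.
Iteration 3: 62 < 5105 holds -> n = 62 * 3 + 2 = 188.
Iteration 4: 188 < 5105 holds -> n = 188 * 3 + 2 = 566.
Iteration 5: 566 < 5105 holds -> n = 566 * 3 + 2 = 1700.
Iteration 6: 1700 < 5105 holds -> n = 1700 * 3 + 2 = 5102.
Iteration 7: 5102 < 5105 holds -> n = 5102 * 3 + 2 = 15308.
Iteration 8: 15308 < 5105 fails; recursion stops.
n values: 6, 20, 62, 188, 566, 1700, 5102, 15308; the maximum is 15308.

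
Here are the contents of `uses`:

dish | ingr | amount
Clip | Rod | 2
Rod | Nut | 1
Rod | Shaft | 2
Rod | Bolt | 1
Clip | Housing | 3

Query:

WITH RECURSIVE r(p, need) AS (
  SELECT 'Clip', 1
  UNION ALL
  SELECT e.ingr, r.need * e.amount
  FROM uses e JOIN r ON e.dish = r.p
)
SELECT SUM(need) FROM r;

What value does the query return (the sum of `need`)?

Base: (Clip, need=1).
Iteration 1: components of {Clip} -> Housing = 1*3 = 3, Rod = 1*2 = 2.
Iteration 2: components of {Housing,Rod} -> Bolt = 2*1 = 2, Nut = 2*1 = 2, Shaft = 2*2 = 4.
Iteration 3: no further components; recursion stops.
SUM(need) = 1 + 2 + 3 + 2 + 4 + 2 = 14.

14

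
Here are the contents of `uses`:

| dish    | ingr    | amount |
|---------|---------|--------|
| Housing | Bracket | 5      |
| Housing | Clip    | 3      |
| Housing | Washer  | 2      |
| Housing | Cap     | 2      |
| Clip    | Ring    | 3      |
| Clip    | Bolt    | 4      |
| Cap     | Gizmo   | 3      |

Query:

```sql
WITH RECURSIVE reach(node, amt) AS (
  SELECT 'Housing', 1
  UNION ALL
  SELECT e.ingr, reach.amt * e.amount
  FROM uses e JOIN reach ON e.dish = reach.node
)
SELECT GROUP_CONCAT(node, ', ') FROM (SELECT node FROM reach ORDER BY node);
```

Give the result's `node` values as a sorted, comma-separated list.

Bolt, Bracket, Cap, Clip, Gizmo, Housing, Ring, Washer

Base: (Housing, amt=1).
Iteration 1: components of {Housing} -> Bracket = 1*5 = 5, Cap = 1*2 = 2, Clip = 1*3 = 3, Washer = 1*2 = 2.
Iteration 2: components of {Bracket,Cap,Clip,Washer} -> Bolt = 3*4 = 12, Gizmo = 2*3 = 6, Ring = 3*3 = 9.
Iteration 3: no further components; recursion stops.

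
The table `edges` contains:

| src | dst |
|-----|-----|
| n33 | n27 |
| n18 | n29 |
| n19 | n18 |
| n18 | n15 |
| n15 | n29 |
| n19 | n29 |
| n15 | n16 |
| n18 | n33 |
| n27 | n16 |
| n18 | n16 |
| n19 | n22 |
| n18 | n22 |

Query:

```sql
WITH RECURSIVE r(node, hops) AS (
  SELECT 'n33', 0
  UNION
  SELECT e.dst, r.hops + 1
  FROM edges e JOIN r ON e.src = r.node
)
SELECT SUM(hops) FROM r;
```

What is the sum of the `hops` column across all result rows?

3

Base: (n33, hops=0).
Iteration 1: edges from {n33} -> (n27, hops=1).
Iteration 2: edges from {n27} -> (n16, hops=2).
Iteration 3: no outgoing edges from {n16}; recursion stops.
SUM(hops) = 0 + 1 + 2 = 3.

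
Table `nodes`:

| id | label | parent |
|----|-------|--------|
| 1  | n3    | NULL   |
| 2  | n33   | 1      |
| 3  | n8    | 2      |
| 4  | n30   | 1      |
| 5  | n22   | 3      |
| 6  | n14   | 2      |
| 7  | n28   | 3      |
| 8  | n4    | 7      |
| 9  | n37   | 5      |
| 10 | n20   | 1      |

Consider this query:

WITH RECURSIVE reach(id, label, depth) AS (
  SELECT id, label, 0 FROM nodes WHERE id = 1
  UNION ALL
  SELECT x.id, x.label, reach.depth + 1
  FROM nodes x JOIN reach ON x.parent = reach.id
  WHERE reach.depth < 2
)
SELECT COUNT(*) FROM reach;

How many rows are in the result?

6

Base: id=1 (n3) at depth 0.
Iteration 1: rows with parent in {1} -> n33 (id 2, depth 1), n30 (id 4, depth 1), n20 (id 10, depth 1).
Iteration 2: rows with parent in {2,4,10} -> n8 (id 3, depth 2), n14 (id 6, depth 2).
Iteration 3: depth < 2 fails for all current rows; recursion stops.
Total rows emitted: 6.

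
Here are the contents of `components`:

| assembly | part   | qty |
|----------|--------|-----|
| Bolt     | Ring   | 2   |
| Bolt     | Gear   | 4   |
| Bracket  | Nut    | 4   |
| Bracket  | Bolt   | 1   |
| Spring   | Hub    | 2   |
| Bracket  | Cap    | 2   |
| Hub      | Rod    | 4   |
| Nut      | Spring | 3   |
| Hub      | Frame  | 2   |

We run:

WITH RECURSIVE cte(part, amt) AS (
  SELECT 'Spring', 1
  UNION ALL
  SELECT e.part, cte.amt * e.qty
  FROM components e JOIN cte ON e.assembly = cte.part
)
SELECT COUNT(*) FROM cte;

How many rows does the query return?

Base: (Spring, amt=1).
Iteration 1: components of {Spring} -> Hub = 1*2 = 2.
Iteration 2: components of {Hub} -> Frame = 2*2 = 4, Rod = 2*4 = 8.
Iteration 3: no further components; recursion stops.
Total rows emitted: 4.

4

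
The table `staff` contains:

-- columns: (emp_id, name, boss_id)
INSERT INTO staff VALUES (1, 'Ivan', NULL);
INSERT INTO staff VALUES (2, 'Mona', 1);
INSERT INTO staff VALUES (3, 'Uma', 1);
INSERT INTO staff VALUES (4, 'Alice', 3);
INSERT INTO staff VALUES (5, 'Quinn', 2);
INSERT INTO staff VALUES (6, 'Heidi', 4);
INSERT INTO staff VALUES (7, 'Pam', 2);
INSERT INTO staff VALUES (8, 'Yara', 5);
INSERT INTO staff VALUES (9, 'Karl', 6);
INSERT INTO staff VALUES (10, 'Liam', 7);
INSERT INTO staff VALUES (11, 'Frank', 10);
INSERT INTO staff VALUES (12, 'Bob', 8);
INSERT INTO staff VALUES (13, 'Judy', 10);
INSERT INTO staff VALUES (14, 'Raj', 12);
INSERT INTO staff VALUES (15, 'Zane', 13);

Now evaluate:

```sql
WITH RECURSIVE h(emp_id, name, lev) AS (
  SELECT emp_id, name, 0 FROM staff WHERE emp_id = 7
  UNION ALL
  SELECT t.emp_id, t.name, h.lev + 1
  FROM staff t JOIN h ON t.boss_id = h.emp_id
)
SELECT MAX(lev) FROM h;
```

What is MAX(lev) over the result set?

Base: emp_id=7 (Pam) at lev 0.
Iteration 1: rows with boss_id in {7} -> Liam (id 10, lev 1).
Iteration 2: rows with boss_id in {10} -> Frank (id 11, lev 2), Judy (id 13, lev 2).
Iteration 3: rows with boss_id in {11,13} -> Zane (id 15, lev 3).
Iteration 4: no rows with boss_id in {15}; recursion stops.
lev values: 0, 1, 2, 2, 3; the maximum is 3.

3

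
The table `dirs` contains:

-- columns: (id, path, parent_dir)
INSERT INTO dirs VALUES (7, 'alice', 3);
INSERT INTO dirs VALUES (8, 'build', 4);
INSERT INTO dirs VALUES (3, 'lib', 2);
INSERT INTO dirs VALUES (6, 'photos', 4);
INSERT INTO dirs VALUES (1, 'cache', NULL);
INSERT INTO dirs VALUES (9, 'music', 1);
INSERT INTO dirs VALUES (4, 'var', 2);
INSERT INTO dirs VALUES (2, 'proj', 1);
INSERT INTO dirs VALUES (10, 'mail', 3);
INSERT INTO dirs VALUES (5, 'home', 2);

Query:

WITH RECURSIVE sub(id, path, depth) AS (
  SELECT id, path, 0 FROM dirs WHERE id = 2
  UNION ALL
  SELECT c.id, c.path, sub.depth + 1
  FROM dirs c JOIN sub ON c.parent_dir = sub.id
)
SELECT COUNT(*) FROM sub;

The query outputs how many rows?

8

Base: id=2 (proj) at depth 0.
Iteration 1: rows with parent_dir in {2} -> lib (id 3, depth 1), var (id 4, depth 1), home (id 5, depth 1).
Iteration 2: rows with parent_dir in {3,4,5} -> photos (id 6, depth 2), alice (id 7, depth 2), build (id 8, depth 2), mail (id 10, depth 2).
Iteration 3: no rows with parent_dir in {6,7,8,10}; recursion stops.
Total rows emitted: 8.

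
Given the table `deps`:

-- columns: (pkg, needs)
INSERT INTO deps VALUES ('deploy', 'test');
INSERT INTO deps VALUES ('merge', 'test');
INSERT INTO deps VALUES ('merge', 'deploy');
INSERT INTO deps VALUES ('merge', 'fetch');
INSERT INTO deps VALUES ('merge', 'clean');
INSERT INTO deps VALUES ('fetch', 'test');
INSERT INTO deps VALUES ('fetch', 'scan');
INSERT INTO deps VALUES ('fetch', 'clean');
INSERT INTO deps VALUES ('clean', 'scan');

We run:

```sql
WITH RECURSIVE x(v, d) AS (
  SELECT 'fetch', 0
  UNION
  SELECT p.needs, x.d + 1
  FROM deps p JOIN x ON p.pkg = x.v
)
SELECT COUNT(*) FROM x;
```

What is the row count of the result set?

5

Base: (fetch, d=0).
Iteration 1: edges from {fetch} -> (clean, d=1), (scan, d=1), (test, d=1).
Iteration 2: edges from {clean,scan,test} -> (scan, d=2).
Iteration 3: no outgoing edges from {scan}; recursion stops.
Total rows emitted: 5.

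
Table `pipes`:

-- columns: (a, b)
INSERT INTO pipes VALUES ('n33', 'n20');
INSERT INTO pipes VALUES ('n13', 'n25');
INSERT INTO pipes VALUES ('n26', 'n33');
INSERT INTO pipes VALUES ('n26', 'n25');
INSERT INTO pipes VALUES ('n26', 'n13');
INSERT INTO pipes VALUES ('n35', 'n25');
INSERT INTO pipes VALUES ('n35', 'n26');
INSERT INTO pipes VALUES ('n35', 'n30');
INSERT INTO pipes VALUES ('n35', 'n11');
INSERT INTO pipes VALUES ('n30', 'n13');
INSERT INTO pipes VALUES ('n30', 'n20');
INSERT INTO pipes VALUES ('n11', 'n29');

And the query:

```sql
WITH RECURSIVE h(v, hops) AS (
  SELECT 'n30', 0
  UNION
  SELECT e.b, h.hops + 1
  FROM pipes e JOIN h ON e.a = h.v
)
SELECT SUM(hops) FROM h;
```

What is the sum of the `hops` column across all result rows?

4

Base: (n30, hops=0).
Iteration 1: edges from {n30} -> (n13, hops=1), (n20, hops=1).
Iteration 2: edges from {n13,n20} -> (n25, hops=2).
Iteration 3: no outgoing edges from {n25}; recursion stops.
SUM(hops) = 0 + 1 + 1 + 2 = 4.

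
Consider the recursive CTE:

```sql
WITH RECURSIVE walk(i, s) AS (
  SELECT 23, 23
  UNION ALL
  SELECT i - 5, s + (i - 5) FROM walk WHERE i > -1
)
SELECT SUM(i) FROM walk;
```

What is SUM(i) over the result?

63

Base: i=23, s=23.
Iteration 1: 23 > -1 holds -> i = 23 - 5 = 18, s = 23 + 18 = 41.
Iteration 2: 18 > -1 holds -> i = 18 - 5 = 13, s = 41 + 13 = 54.
Iteration 3: 13 > -1 holds -> i = 13 - 5 = 8, s = 54 + 8 = 62.
Iteration 4: 8 > -1 holds -> i = 8 - 5 = 3, s = 62 + 3 = 65.
Iteration 5: 3 > -1 holds -> i = 3 - 5 = -2, s = 65 + -2 = 63.
Iteration 6: -2 > -1 fails; recursion stops.
SUM(i) = 23 + 18 + 13 + 8 + 3 + -2 = 63.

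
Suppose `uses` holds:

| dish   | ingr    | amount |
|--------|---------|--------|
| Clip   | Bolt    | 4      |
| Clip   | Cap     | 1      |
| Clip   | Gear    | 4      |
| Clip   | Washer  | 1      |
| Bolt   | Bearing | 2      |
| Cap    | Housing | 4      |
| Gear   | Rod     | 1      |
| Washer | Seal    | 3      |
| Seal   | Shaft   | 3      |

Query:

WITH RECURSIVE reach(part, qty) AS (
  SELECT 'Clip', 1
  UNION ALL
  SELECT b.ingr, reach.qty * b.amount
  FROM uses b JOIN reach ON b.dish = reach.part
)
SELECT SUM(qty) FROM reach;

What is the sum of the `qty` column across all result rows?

Base: (Clip, qty=1).
Iteration 1: components of {Clip} -> Bolt = 1*4 = 4, Cap = 1*1 = 1, Gear = 1*4 = 4, Washer = 1*1 = 1.
Iteration 2: components of {Bolt,Cap,Gear,Washer} -> Bearing = 4*2 = 8, Housing = 1*4 = 4, Rod = 4*1 = 4, Seal = 1*3 = 3.
Iteration 3: components of {Bearing,Housing,Rod,Seal} -> Shaft = 3*3 = 9.
Iteration 4: no further components; recursion stops.
SUM(qty) = 1 + 4 + 1 + 4 + 1 + 8 + 4 + 4 + 3 + 9 = 39.

39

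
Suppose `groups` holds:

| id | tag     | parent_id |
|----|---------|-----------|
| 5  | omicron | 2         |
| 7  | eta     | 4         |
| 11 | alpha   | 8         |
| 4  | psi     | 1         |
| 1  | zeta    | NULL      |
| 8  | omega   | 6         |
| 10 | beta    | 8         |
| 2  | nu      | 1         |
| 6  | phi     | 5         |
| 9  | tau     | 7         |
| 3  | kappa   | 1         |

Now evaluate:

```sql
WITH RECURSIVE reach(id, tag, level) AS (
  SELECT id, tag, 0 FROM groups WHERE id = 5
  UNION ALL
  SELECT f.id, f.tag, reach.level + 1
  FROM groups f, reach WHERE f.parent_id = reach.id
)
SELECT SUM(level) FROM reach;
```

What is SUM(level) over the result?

Base: id=5 (omicron) at level 0.
Iteration 1: rows with parent_id in {5} -> phi (id 6, level 1).
Iteration 2: rows with parent_id in {6} -> omega (id 8, level 2).
Iteration 3: rows with parent_id in {8} -> beta (id 10, level 3), alpha (id 11, level 3).
Iteration 4: no rows with parent_id in {10,11}; recursion stops.
SUM(level) = 0 + 1 + 2 + 3 + 3 = 9.

9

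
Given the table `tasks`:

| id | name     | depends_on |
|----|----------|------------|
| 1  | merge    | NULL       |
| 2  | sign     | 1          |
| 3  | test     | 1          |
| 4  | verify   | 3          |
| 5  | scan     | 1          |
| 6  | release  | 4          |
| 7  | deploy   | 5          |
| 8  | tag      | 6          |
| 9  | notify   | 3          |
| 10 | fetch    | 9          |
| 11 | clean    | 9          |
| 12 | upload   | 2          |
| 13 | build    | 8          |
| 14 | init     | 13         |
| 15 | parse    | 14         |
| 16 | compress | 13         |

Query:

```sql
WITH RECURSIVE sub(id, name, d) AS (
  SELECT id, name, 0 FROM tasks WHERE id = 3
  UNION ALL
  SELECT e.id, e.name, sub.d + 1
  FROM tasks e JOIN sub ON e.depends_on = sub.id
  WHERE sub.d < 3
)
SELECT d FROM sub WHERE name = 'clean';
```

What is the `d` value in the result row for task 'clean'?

Base: id=3 (test) at d 0.
Iteration 1: rows with depends_on in {3} -> verify (id 4, d 1), notify (id 9, d 1).
Iteration 2: rows with depends_on in {4,9} -> release (id 6, d 2), fetch (id 10, d 2), clean (id 11, d 2).
Iteration 3: rows with depends_on in {6,10,11} -> tag (id 8, d 3).
Iteration 4: d < 3 fails for all current rows; recursion stops.

2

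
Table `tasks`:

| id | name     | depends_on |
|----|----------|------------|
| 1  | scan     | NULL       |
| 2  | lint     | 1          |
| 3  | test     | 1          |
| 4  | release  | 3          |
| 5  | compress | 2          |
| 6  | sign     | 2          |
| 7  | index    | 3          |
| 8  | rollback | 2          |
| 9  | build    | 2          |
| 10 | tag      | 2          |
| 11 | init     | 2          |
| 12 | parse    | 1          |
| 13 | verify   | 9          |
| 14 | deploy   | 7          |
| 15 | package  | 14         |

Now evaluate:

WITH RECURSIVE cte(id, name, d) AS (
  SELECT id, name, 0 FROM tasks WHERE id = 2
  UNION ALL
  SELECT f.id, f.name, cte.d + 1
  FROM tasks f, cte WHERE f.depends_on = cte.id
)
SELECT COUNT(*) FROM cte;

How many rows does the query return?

Base: id=2 (lint) at d 0.
Iteration 1: rows with depends_on in {2} -> compress (id 5, d 1), sign (id 6, d 1), rollback (id 8, d 1), build (id 9, d 1), tag (id 10, d 1), init (id 11, d 1).
Iteration 2: rows with depends_on in {5,6,8,9,10,11} -> verify (id 13, d 2).
Iteration 3: no rows with depends_on in {13}; recursion stops.
Total rows emitted: 8.

8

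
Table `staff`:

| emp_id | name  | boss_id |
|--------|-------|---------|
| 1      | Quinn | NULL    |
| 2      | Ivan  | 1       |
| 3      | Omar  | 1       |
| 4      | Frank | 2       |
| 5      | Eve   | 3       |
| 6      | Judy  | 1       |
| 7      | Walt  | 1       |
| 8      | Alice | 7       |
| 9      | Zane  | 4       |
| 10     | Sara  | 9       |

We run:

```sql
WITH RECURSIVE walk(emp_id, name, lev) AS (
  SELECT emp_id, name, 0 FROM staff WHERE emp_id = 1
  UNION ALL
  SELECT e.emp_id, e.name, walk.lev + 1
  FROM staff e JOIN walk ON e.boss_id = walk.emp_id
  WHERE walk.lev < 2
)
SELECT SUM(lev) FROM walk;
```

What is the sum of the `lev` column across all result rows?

10

Base: emp_id=1 (Quinn) at lev 0.
Iteration 1: rows with boss_id in {1} -> Ivan (id 2, lev 1), Omar (id 3, lev 1), Judy (id 6, lev 1), Walt (id 7, lev 1).
Iteration 2: rows with boss_id in {2,3,6,7} -> Frank (id 4, lev 2), Eve (id 5, lev 2), Alice (id 8, lev 2).
Iteration 3: lev < 2 fails for all current rows; recursion stops.
SUM(lev) = 0 + 1 + 1 + 1 + 1 + 2 + 2 + 2 = 10.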